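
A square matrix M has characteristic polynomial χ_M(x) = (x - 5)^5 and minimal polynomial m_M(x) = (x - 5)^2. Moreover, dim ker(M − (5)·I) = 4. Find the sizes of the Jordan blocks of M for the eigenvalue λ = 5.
Block sizes for λ = 5: [2, 1, 1, 1]

Step 1 — from the characteristic polynomial, algebraic multiplicity of λ = 5 is 5. From dim ker(M − (5)·I) = 4, there are exactly 4 Jordan blocks for λ = 5.
Step 2 — from the minimal polynomial, the factor (x − 5)^2 tells us the largest block for λ = 5 has size 2.
Step 3 — with total size 5, 4 blocks, and largest block 2, the block sizes (in nonincreasing order) are [2, 1, 1, 1].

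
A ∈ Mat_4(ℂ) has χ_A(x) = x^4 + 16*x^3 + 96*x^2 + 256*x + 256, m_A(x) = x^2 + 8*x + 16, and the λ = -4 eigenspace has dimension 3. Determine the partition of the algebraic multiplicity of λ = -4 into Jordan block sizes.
Block sizes for λ = -4: [2, 1, 1]

Step 1 — from the characteristic polynomial, algebraic multiplicity of λ = -4 is 4. From dim ker(A − (-4)·I) = 3, there are exactly 3 Jordan blocks for λ = -4.
Step 2 — from the minimal polynomial, the factor (x + 4)^2 tells us the largest block for λ = -4 has size 2.
Step 3 — with total size 4, 3 blocks, and largest block 2, the block sizes (in nonincreasing order) are [2, 1, 1].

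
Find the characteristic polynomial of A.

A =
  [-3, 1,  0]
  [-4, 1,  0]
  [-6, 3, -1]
x^3 + 3*x^2 + 3*x + 1

Expanding det(x·I − A) (e.g. by cofactor expansion or by noting that A is similar to its Jordan form J, which has the same characteristic polynomial as A) gives
  χ_A(x) = x^3 + 3*x^2 + 3*x + 1
which factors as (x + 1)^3. The eigenvalues (with algebraic multiplicities) are λ = -1 with multiplicity 3.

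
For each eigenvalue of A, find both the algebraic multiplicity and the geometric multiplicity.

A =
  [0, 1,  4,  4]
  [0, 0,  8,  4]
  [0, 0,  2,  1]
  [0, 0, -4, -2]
λ = 0: alg = 4, geom = 2

Step 1 — factor the characteristic polynomial to read off the algebraic multiplicities:
  χ_A(x) = x^4

Step 2 — compute geometric multiplicities via the rank-nullity identity g(λ) = n − rank(A − λI):
  rank(A − (0)·I) = 2, so dim ker(A − (0)·I) = n − 2 = 2

Summary:
  λ = 0: algebraic multiplicity = 4, geometric multiplicity = 2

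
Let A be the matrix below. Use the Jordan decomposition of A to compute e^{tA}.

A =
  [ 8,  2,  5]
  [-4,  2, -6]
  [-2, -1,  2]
e^{tA} =
  [-t^2*exp(4*t) + 4*t*exp(4*t) + exp(4*t), -t^2*exp(4*t)/2 + 2*t*exp(4*t), -t^2*exp(4*t) + 5*t*exp(4*t)]
  [2*t^2*exp(4*t) - 4*t*exp(4*t), t^2*exp(4*t) - 2*t*exp(4*t) + exp(4*t), 2*t^2*exp(4*t) - 6*t*exp(4*t)]
  [-2*t*exp(4*t), -t*exp(4*t), -2*t*exp(4*t) + exp(4*t)]

Strategy: write A = P · J · P⁻¹ where J is a Jordan canonical form, so e^{tA} = P · e^{tJ} · P⁻¹, and e^{tJ} can be computed block-by-block.

A has Jordan form
J =
  [4, 1, 0]
  [0, 4, 1]
  [0, 0, 4]
(up to reordering of blocks).

Per-block formulas:
  For a 3×3 Jordan block J_3(4): exp(t · J_3(4)) = e^(4t)·(I + t·N + (t^2/2)·N^2), where N is the 3×3 nilpotent shift.

After assembling e^{tJ} and conjugating by P, we get:

e^{tA} =
  [-t^2*exp(4*t) + 4*t*exp(4*t) + exp(4*t), -t^2*exp(4*t)/2 + 2*t*exp(4*t), -t^2*exp(4*t) + 5*t*exp(4*t)]
  [2*t^2*exp(4*t) - 4*t*exp(4*t), t^2*exp(4*t) - 2*t*exp(4*t) + exp(4*t), 2*t^2*exp(4*t) - 6*t*exp(4*t)]
  [-2*t*exp(4*t), -t*exp(4*t), -2*t*exp(4*t) + exp(4*t)]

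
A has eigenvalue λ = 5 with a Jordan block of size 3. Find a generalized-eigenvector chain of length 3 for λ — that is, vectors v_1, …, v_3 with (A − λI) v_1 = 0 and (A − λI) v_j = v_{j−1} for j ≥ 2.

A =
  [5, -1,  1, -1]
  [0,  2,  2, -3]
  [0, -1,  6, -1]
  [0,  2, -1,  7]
A Jordan chain for λ = 5 of length 3:
v_1 = (0, 1, 0, -1)ᵀ
v_2 = (-1, -3, -1, 2)ᵀ
v_3 = (0, 1, 0, 0)ᵀ

Let N = A − (5)·I. We want v_3 with N^3 v_3 = 0 but N^2 v_3 ≠ 0; then v_{j-1} := N · v_j for j = 3, …, 2.

Pick v_3 = (0, 1, 0, 0)ᵀ.
Then v_2 = N · v_3 = (-1, -3, -1, 2)ᵀ.
Then v_1 = N · v_2 = (0, 1, 0, -1)ᵀ.

Sanity check: (A − (5)·I) v_1 = (0, 0, 0, 0)ᵀ = 0. ✓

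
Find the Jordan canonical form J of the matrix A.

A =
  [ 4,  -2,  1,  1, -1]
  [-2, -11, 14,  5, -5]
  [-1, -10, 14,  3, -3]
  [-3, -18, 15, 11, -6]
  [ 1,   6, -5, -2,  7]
J_2(5) ⊕ J_2(5) ⊕ J_1(5)

The characteristic polynomial is
  det(x·I − A) = x^5 - 25*x^4 + 250*x^3 - 1250*x^2 + 3125*x - 3125 = (x - 5)^5

Eigenvalues and multiplicities (the geometric multiplicity of λ is n − rank(A − λI), which equals the number of Jordan blocks for λ):
  λ = 5: algebraic multiplicity = 5, geometric multiplicity = 3

Determining the block sizes for each eigenvalue:
  λ = 5: with am = 5 and gm = 3, the partition is not yet determined (e.g. several partitions of 5 into 3 parts exist). Let N = A − (5)·I. Computing rank(N^1) = 2, rank(N^2) = 0; the number of blocks of size ≥ j is rank(N^{j−1}) − rank(N^j), giving [3, 2]. So we have 2 block(s) of size 2, 1 block(s) of size 1 → block sizes [2, 2, 1]

Assembling the blocks gives a Jordan form
J =
  [5, 1, 0, 0, 0]
  [0, 5, 0, 0, 0]
  [0, 0, 5, 1, 0]
  [0, 0, 0, 5, 0]
  [0, 0, 0, 0, 5]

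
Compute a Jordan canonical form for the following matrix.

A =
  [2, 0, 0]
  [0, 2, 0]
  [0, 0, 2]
J_1(2) ⊕ J_1(2) ⊕ J_1(2)

The characteristic polynomial is
  det(x·I − A) = x^3 - 6*x^2 + 12*x - 8 = (x - 2)^3

Eigenvalues and multiplicities (the geometric multiplicity of λ is n − rank(A − λI), which equals the number of Jordan blocks for λ):
  λ = 2: algebraic multiplicity = 3, geometric multiplicity = 3

Determining the block sizes for each eigenvalue:
  λ = 2: gm = am = 3, so every block has size 1 → block sizes [1, 1, 1]

Assembling the blocks gives a Jordan form
J =
  [2, 0, 0]
  [0, 2, 0]
  [0, 0, 2]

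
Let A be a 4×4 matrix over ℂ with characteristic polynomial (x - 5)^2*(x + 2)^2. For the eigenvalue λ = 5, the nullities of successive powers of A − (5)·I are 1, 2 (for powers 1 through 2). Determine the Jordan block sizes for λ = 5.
Block sizes for λ = 5: [2]

From the dimensions of kernels of powers, the number of Jordan blocks of size at least j is d_j − d_{j−1} where d_j = dim ker(N^j) (with d_0 = 0). Computing the differences gives [1, 1].
The number of blocks of size exactly k is (#blocks of size ≥ k) − (#blocks of size ≥ k + 1), so the partition is: 1 block(s) of size 2.
In nonincreasing order the block sizes are [2].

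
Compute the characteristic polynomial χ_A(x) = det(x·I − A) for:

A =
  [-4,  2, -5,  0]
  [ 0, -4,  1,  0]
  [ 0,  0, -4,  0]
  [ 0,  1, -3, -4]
x^4 + 16*x^3 + 96*x^2 + 256*x + 256

Expanding det(x·I − A) (e.g. by cofactor expansion or by noting that A is similar to its Jordan form J, which has the same characteristic polynomial as A) gives
  χ_A(x) = x^4 + 16*x^3 + 96*x^2 + 256*x + 256
which factors as (x + 4)^4. The eigenvalues (with algebraic multiplicities) are λ = -4 with multiplicity 4.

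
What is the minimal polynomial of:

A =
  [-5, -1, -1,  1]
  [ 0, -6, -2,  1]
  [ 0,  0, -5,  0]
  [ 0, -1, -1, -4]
x^3 + 15*x^2 + 75*x + 125

The characteristic polynomial is χ_A(x) = (x + 5)^4, so the eigenvalues are known. The minimal polynomial is
  m_A(x) = Π_λ (x − λ)^{k_λ}
where k_λ is the size of the *largest* Jordan block for λ (equivalently, the smallest k with (A − λI)^k v = 0 for every generalised eigenvector v of λ).

  λ = -5: largest Jordan block has size 3, contributing (x + 5)^3

So m_A(x) = (x + 5)^3 = x^3 + 15*x^2 + 75*x + 125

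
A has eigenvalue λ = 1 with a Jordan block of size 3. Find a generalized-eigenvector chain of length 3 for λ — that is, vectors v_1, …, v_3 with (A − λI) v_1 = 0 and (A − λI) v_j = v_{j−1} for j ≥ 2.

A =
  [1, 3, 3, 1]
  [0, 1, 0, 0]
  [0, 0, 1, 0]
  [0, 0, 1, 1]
A Jordan chain for λ = 1 of length 3:
v_1 = (1, 0, 0, 0)ᵀ
v_2 = (3, 0, 0, 1)ᵀ
v_3 = (0, 0, 1, 0)ᵀ

Let N = A − (1)·I. We want v_3 with N^3 v_3 = 0 but N^2 v_3 ≠ 0; then v_{j-1} := N · v_j for j = 3, …, 2.

Pick v_3 = (0, 0, 1, 0)ᵀ.
Then v_2 = N · v_3 = (3, 0, 0, 1)ᵀ.
Then v_1 = N · v_2 = (1, 0, 0, 0)ᵀ.

Sanity check: (A − (1)·I) v_1 = (0, 0, 0, 0)ᵀ = 0. ✓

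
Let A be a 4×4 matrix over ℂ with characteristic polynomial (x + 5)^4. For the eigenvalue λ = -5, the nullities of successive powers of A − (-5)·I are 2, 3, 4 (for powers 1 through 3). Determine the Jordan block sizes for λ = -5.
Block sizes for λ = -5: [3, 1]

From the dimensions of kernels of powers, the number of Jordan blocks of size at least j is d_j − d_{j−1} where d_j = dim ker(N^j) (with d_0 = 0). Computing the differences gives [2, 1, 1].
The number of blocks of size exactly k is (#blocks of size ≥ k) − (#blocks of size ≥ k + 1), so the partition is: 1 block(s) of size 1, 1 block(s) of size 3.
In nonincreasing order the block sizes are [3, 1].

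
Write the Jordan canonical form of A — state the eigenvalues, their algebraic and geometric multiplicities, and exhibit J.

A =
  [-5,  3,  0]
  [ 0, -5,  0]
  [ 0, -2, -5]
J_2(-5) ⊕ J_1(-5)

The characteristic polynomial is
  det(x·I − A) = x^3 + 15*x^2 + 75*x + 125 = (x + 5)^3

Eigenvalues and multiplicities (the geometric multiplicity of λ is n − rank(A − λI), which equals the number of Jordan blocks for λ):
  λ = -5: algebraic multiplicity = 3, geometric multiplicity = 2

Determining the block sizes for each eigenvalue:
  λ = -5: 2 blocks summing to 3 forces exactly one block of size 2 and the rest size 1 → block sizes [2, 1]

Assembling the blocks gives a Jordan form
J =
  [-5,  1,  0]
  [ 0, -5,  0]
  [ 0,  0, -5]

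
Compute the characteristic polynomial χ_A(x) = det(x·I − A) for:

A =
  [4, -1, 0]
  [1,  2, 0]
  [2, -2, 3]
x^3 - 9*x^2 + 27*x - 27

Expanding det(x·I − A) (e.g. by cofactor expansion or by noting that A is similar to its Jordan form J, which has the same characteristic polynomial as A) gives
  χ_A(x) = x^3 - 9*x^2 + 27*x - 27
which factors as (x - 3)^3. The eigenvalues (with algebraic multiplicities) are λ = 3 with multiplicity 3.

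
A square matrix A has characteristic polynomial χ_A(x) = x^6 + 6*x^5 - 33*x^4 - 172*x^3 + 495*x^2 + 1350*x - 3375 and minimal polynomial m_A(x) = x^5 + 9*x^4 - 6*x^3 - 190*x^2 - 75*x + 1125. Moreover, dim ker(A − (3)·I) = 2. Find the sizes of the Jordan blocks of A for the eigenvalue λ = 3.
Block sizes for λ = 3: [2, 1]

Step 1 — from the characteristic polynomial, algebraic multiplicity of λ = 3 is 3. From dim ker(A − (3)·I) = 2, there are exactly 2 Jordan blocks for λ = 3.
Step 2 — from the minimal polynomial, the factor (x − 3)^2 tells us the largest block for λ = 3 has size 2.
Step 3 — with total size 3, 2 blocks, and largest block 2, the block sizes (in nonincreasing order) are [2, 1].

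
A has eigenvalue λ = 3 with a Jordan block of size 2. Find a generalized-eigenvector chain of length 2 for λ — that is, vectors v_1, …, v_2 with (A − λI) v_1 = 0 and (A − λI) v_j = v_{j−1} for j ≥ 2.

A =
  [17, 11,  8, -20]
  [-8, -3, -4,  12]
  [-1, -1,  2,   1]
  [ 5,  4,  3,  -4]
A Jordan chain for λ = 3 of length 2:
v_1 = (14, -8, -1, 5)ᵀ
v_2 = (1, 0, 0, 0)ᵀ

Let N = A − (3)·I. We want v_2 with N^2 v_2 = 0 but N^1 v_2 ≠ 0; then v_{j-1} := N · v_j for j = 2, …, 2.

Pick v_2 = (1, 0, 0, 0)ᵀ.
Then v_1 = N · v_2 = (14, -8, -1, 5)ᵀ.

Sanity check: (A − (3)·I) v_1 = (0, 0, 0, 0)ᵀ = 0. ✓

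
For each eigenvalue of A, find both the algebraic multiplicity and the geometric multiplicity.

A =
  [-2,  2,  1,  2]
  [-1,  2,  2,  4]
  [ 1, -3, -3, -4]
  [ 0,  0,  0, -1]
λ = -1: alg = 4, geom = 2

Step 1 — factor the characteristic polynomial to read off the algebraic multiplicities:
  χ_A(x) = (x + 1)^4

Step 2 — compute geometric multiplicities via the rank-nullity identity g(λ) = n − rank(A − λI):
  rank(A − (-1)·I) = 2, so dim ker(A − (-1)·I) = n − 2 = 2

Summary:
  λ = -1: algebraic multiplicity = 4, geometric multiplicity = 2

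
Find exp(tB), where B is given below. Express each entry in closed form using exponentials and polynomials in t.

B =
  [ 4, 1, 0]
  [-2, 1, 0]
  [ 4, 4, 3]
e^{tB} =
  [2*exp(3*t) - exp(2*t), exp(3*t) - exp(2*t), 0]
  [-2*exp(3*t) + 2*exp(2*t), -exp(3*t) + 2*exp(2*t), 0]
  [4*exp(3*t) - 4*exp(2*t), 4*exp(3*t) - 4*exp(2*t), exp(3*t)]

Strategy: write B = P · J · P⁻¹ where J is a Jordan canonical form, so e^{tB} = P · e^{tJ} · P⁻¹, and e^{tJ} can be computed block-by-block.

B has Jordan form
J =
  [2, 0, 0]
  [0, 3, 0]
  [0, 0, 3]
(up to reordering of blocks).

Per-block formulas:
  For a 1×1 block at λ = 3: exp(t · [3]) = [e^(3t)].
  For a 1×1 block at λ = 2: exp(t · [2]) = [e^(2t)].

After assembling e^{tJ} and conjugating by P, we get:

e^{tB} =
  [2*exp(3*t) - exp(2*t), exp(3*t) - exp(2*t), 0]
  [-2*exp(3*t) + 2*exp(2*t), -exp(3*t) + 2*exp(2*t), 0]
  [4*exp(3*t) - 4*exp(2*t), 4*exp(3*t) - 4*exp(2*t), exp(3*t)]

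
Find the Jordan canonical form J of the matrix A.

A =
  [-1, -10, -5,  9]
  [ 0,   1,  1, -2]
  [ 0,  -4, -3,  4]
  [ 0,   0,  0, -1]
J_2(-1) ⊕ J_2(-1)

The characteristic polynomial is
  det(x·I − A) = x^4 + 4*x^3 + 6*x^2 + 4*x + 1 = (x + 1)^4

Eigenvalues and multiplicities (the geometric multiplicity of λ is n − rank(A − λI), which equals the number of Jordan blocks for λ):
  λ = -1: algebraic multiplicity = 4, geometric multiplicity = 2

Determining the block sizes for each eigenvalue:
  λ = -1: with am = 4 and gm = 2, the partition is not yet determined (e.g. several partitions of 4 into 2 parts exist). Let N = A − (-1)·I. Computing rank(N^1) = 2, rank(N^2) = 0; the number of blocks of size ≥ j is rank(N^{j−1}) − rank(N^j), giving [2, 2]. So we have 2 block(s) of size 2 → block sizes [2, 2]

Assembling the blocks gives a Jordan form
J =
  [-1,  1,  0,  0]
  [ 0, -1,  0,  0]
  [ 0,  0, -1,  1]
  [ 0,  0,  0, -1]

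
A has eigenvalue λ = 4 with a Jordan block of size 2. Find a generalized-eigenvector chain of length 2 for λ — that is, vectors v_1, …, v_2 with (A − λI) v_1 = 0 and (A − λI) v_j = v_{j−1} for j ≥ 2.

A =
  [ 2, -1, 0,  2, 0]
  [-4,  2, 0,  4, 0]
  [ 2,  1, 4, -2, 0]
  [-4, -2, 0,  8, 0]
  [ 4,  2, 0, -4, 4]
A Jordan chain for λ = 4 of length 2:
v_1 = (-2, -4, 2, -4, 4)ᵀ
v_2 = (1, 0, 0, 0, 0)ᵀ

Let N = A − (4)·I. We want v_2 with N^2 v_2 = 0 but N^1 v_2 ≠ 0; then v_{j-1} := N · v_j for j = 2, …, 2.

Pick v_2 = (1, 0, 0, 0, 0)ᵀ.
Then v_1 = N · v_2 = (-2, -4, 2, -4, 4)ᵀ.

Sanity check: (A − (4)·I) v_1 = (0, 0, 0, 0, 0)ᵀ = 0. ✓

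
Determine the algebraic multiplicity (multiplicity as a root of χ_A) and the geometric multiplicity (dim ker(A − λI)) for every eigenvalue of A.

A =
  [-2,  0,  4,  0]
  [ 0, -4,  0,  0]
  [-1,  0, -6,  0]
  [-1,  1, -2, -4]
λ = -4: alg = 4, geom = 2

Step 1 — factor the characteristic polynomial to read off the algebraic multiplicities:
  χ_A(x) = (x + 4)^4

Step 2 — compute geometric multiplicities via the rank-nullity identity g(λ) = n − rank(A − λI):
  rank(A − (-4)·I) = 2, so dim ker(A − (-4)·I) = n − 2 = 2

Summary:
  λ = -4: algebraic multiplicity = 4, geometric multiplicity = 2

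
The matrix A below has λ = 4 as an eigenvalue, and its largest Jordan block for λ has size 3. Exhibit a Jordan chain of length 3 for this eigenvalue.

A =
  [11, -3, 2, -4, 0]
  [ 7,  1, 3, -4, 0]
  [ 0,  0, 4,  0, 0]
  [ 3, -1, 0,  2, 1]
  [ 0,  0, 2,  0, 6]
A Jordan chain for λ = 4 of length 3:
v_1 = (-2, -2, 0, -2, 0)ᵀ
v_2 = (3, 1, 0, 5, 0)ᵀ
v_3 = (1, 0, -2, 0, 2)ᵀ

Let N = A − (4)·I. We want v_3 with N^3 v_3 = 0 but N^2 v_3 ≠ 0; then v_{j-1} := N · v_j for j = 3, …, 2.

Pick v_3 = (1, 0, -2, 0, 2)ᵀ.
Then v_2 = N · v_3 = (3, 1, 0, 5, 0)ᵀ.
Then v_1 = N · v_2 = (-2, -2, 0, -2, 0)ᵀ.

Sanity check: (A − (4)·I) v_1 = (0, 0, 0, 0, 0)ᵀ = 0. ✓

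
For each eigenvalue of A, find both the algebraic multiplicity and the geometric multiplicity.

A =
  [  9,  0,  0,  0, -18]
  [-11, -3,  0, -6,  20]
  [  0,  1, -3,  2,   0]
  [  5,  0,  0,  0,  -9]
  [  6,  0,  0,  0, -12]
λ = -3: alg = 3, geom = 1; λ = 0: alg = 2, geom = 1

Step 1 — factor the characteristic polynomial to read off the algebraic multiplicities:
  χ_A(x) = x^2*(x + 3)^3

Step 2 — compute geometric multiplicities via the rank-nullity identity g(λ) = n − rank(A − λI):
  rank(A − (-3)·I) = 4, so dim ker(A − (-3)·I) = n − 4 = 1
  rank(A − (0)·I) = 4, so dim ker(A − (0)·I) = n − 4 = 1

Summary:
  λ = -3: algebraic multiplicity = 3, geometric multiplicity = 1
  λ = 0: algebraic multiplicity = 2, geometric multiplicity = 1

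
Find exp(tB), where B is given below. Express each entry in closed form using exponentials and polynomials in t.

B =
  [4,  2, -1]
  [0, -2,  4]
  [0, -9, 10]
e^{tB} =
  [exp(4*t), -3*t^2*exp(4*t)/2 + 2*t*exp(4*t), t^2*exp(4*t) - t*exp(4*t)]
  [0, -6*t*exp(4*t) + exp(4*t), 4*t*exp(4*t)]
  [0, -9*t*exp(4*t), 6*t*exp(4*t) + exp(4*t)]

Strategy: write B = P · J · P⁻¹ where J is a Jordan canonical form, so e^{tB} = P · e^{tJ} · P⁻¹, and e^{tJ} can be computed block-by-block.

B has Jordan form
J =
  [4, 1, 0]
  [0, 4, 1]
  [0, 0, 4]
(up to reordering of blocks).

Per-block formulas:
  For a 3×3 Jordan block J_3(4): exp(t · J_3(4)) = e^(4t)·(I + t·N + (t^2/2)·N^2), where N is the 3×3 nilpotent shift.

After assembling e^{tJ} and conjugating by P, we get:

e^{tB} =
  [exp(4*t), -3*t^2*exp(4*t)/2 + 2*t*exp(4*t), t^2*exp(4*t) - t*exp(4*t)]
  [0, -6*t*exp(4*t) + exp(4*t), 4*t*exp(4*t)]
  [0, -9*t*exp(4*t), 6*t*exp(4*t) + exp(4*t)]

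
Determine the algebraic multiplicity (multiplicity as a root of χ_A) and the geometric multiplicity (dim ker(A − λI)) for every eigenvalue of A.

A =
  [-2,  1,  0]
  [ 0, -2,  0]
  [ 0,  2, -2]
λ = -2: alg = 3, geom = 2

Step 1 — factor the characteristic polynomial to read off the algebraic multiplicities:
  χ_A(x) = (x + 2)^3

Step 2 — compute geometric multiplicities via the rank-nullity identity g(λ) = n − rank(A − λI):
  rank(A − (-2)·I) = 1, so dim ker(A − (-2)·I) = n − 1 = 2

Summary:
  λ = -2: algebraic multiplicity = 3, geometric multiplicity = 2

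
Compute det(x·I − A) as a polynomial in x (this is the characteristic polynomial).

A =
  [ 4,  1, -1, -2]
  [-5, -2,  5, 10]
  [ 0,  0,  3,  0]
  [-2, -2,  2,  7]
x^4 - 12*x^3 + 54*x^2 - 108*x + 81

Expanding det(x·I − A) (e.g. by cofactor expansion or by noting that A is similar to its Jordan form J, which has the same characteristic polynomial as A) gives
  χ_A(x) = x^4 - 12*x^3 + 54*x^2 - 108*x + 81
which factors as (x - 3)^4. The eigenvalues (with algebraic multiplicities) are λ = 3 with multiplicity 4.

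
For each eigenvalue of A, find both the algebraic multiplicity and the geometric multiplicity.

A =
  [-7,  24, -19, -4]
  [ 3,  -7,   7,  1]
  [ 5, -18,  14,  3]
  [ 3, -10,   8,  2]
λ = -1: alg = 1, geom = 1; λ = 1: alg = 3, geom = 1

Step 1 — factor the characteristic polynomial to read off the algebraic multiplicities:
  χ_A(x) = (x - 1)^3*(x + 1)

Step 2 — compute geometric multiplicities via the rank-nullity identity g(λ) = n − rank(A − λI):
  rank(A − (-1)·I) = 3, so dim ker(A − (-1)·I) = n − 3 = 1
  rank(A − (1)·I) = 3, so dim ker(A − (1)·I) = n − 3 = 1

Summary:
  λ = -1: algebraic multiplicity = 1, geometric multiplicity = 1
  λ = 1: algebraic multiplicity = 3, geometric multiplicity = 1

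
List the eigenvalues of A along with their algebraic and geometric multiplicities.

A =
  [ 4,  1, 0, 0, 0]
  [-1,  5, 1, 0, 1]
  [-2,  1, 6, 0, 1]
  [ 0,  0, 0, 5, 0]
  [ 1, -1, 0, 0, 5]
λ = 5: alg = 5, geom = 3

Step 1 — factor the characteristic polynomial to read off the algebraic multiplicities:
  χ_A(x) = (x - 5)^5

Step 2 — compute geometric multiplicities via the rank-nullity identity g(λ) = n − rank(A − λI):
  rank(A − (5)·I) = 2, so dim ker(A − (5)·I) = n − 2 = 3

Summary:
  λ = 5: algebraic multiplicity = 5, geometric multiplicity = 3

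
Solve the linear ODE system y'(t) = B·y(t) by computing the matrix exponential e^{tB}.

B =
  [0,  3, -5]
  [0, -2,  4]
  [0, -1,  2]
e^{tB} =
  [1, -t^2/2 + 3*t, t^2 - 5*t]
  [0, 1 - 2*t, 4*t]
  [0, -t, 2*t + 1]

Strategy: write B = P · J · P⁻¹ where J is a Jordan canonical form, so e^{tB} = P · e^{tJ} · P⁻¹, and e^{tJ} can be computed block-by-block.

B has Jordan form
J =
  [0, 1, 0]
  [0, 0, 1]
  [0, 0, 0]
(up to reordering of blocks).

Per-block formulas:
  For a 3×3 Jordan block J_3(0): exp(t · J_3(0)) = e^(0t)·(I + t·N + (t^2/2)·N^2), where N is the 3×3 nilpotent shift.

After assembling e^{tJ} and conjugating by P, we get:

e^{tB} =
  [1, -t^2/2 + 3*t, t^2 - 5*t]
  [0, 1 - 2*t, 4*t]
  [0, -t, 2*t + 1]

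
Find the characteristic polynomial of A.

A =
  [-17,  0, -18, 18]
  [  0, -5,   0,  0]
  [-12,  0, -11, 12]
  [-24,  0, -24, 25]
x^4 + 8*x^3 + 6*x^2 - 40*x + 25

Expanding det(x·I − A) (e.g. by cofactor expansion or by noting that A is similar to its Jordan form J, which has the same characteristic polynomial as A) gives
  χ_A(x) = x^4 + 8*x^3 + 6*x^2 - 40*x + 25
which factors as (x - 1)^2*(x + 5)^2. The eigenvalues (with algebraic multiplicities) are λ = -5 with multiplicity 2, λ = 1 with multiplicity 2.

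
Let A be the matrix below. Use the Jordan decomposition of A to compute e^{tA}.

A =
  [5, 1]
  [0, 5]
e^{tA} =
  [exp(5*t), t*exp(5*t)]
  [0, exp(5*t)]

Strategy: write A = P · J · P⁻¹ where J is a Jordan canonical form, so e^{tA} = P · e^{tJ} · P⁻¹, and e^{tJ} can be computed block-by-block.

A has Jordan form
J =
  [5, 1]
  [0, 5]
(up to reordering of blocks).

Per-block formulas:
  For a 2×2 Jordan block J_2(5): exp(t · J_2(5)) = e^(5t)·(I + t·N), where N is the 2×2 nilpotent shift.

After assembling e^{tJ} and conjugating by P, we get:

e^{tA} =
  [exp(5*t), t*exp(5*t)]
  [0, exp(5*t)]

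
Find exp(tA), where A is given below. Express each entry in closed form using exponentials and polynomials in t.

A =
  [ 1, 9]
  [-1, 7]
e^{tA} =
  [-3*t*exp(4*t) + exp(4*t), 9*t*exp(4*t)]
  [-t*exp(4*t), 3*t*exp(4*t) + exp(4*t)]

Strategy: write A = P · J · P⁻¹ where J is a Jordan canonical form, so e^{tA} = P · e^{tJ} · P⁻¹, and e^{tJ} can be computed block-by-block.

A has Jordan form
J =
  [4, 1]
  [0, 4]
(up to reordering of blocks).

Per-block formulas:
  For a 2×2 Jordan block J_2(4): exp(t · J_2(4)) = e^(4t)·(I + t·N), where N is the 2×2 nilpotent shift.

After assembling e^{tJ} and conjugating by P, we get:

e^{tA} =
  [-3*t*exp(4*t) + exp(4*t), 9*t*exp(4*t)]
  [-t*exp(4*t), 3*t*exp(4*t) + exp(4*t)]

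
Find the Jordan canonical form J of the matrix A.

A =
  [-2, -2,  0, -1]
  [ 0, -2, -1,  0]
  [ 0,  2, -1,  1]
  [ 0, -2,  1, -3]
J_3(-2) ⊕ J_1(-2)

The characteristic polynomial is
  det(x·I − A) = x^4 + 8*x^3 + 24*x^2 + 32*x + 16 = (x + 2)^4

Eigenvalues and multiplicities (the geometric multiplicity of λ is n − rank(A − λI), which equals the number of Jordan blocks for λ):
  λ = -2: algebraic multiplicity = 4, geometric multiplicity = 2

Determining the block sizes for each eigenvalue:
  λ = -2: with am = 4 and gm = 2, the partition is not yet determined (e.g. several partitions of 4 into 2 parts exist). Let N = A − (-2)·I. Computing rank(N^1) = 2, rank(N^2) = 1, rank(N^3) = 0; the number of blocks of size ≥ j is rank(N^{j−1}) − rank(N^j), giving [2, 1, 1]. So we have 1 block(s) of size 3, 1 block(s) of size 1 → block sizes [3, 1]

Assembling the blocks gives a Jordan form
J =
  [-2,  1,  0,  0]
  [ 0, -2,  1,  0]
  [ 0,  0, -2,  0]
  [ 0,  0,  0, -2]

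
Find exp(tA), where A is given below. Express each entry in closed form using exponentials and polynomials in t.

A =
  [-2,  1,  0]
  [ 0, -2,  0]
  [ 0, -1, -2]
e^{tA} =
  [exp(-2*t), t*exp(-2*t), 0]
  [0, exp(-2*t), 0]
  [0, -t*exp(-2*t), exp(-2*t)]

Strategy: write A = P · J · P⁻¹ where J is a Jordan canonical form, so e^{tA} = P · e^{tJ} · P⁻¹, and e^{tJ} can be computed block-by-block.

A has Jordan form
J =
  [-2,  1,  0]
  [ 0, -2,  0]
  [ 0,  0, -2]
(up to reordering of blocks).

Per-block formulas:
  For a 2×2 Jordan block J_2(-2): exp(t · J_2(-2)) = e^(-2t)·(I + t·N), where N is the 2×2 nilpotent shift.
  For a 1×1 block at λ = -2: exp(t · [-2]) = [e^(-2t)].

After assembling e^{tJ} and conjugating by P, we get:

e^{tA} =
  [exp(-2*t), t*exp(-2*t), 0]
  [0, exp(-2*t), 0]
  [0, -t*exp(-2*t), exp(-2*t)]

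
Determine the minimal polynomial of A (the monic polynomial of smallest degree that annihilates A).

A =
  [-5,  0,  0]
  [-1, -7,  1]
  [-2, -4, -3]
x^2 + 10*x + 25

The characteristic polynomial is χ_A(x) = (x + 5)^3, so the eigenvalues are known. The minimal polynomial is
  m_A(x) = Π_λ (x − λ)^{k_λ}
where k_λ is the size of the *largest* Jordan block for λ (equivalently, the smallest k with (A − λI)^k v = 0 for every generalised eigenvector v of λ).

  λ = -5: largest Jordan block has size 2, contributing (x + 5)^2

So m_A(x) = (x + 5)^2 = x^2 + 10*x + 25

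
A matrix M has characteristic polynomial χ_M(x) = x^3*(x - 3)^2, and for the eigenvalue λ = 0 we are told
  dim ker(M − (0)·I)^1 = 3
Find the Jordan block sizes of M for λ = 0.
Block sizes for λ = 0: [1, 1, 1]

From the dimensions of kernels of powers, the number of Jordan blocks of size at least j is d_j − d_{j−1} where d_j = dim ker(N^j) (with d_0 = 0). Computing the differences gives [3].
The number of blocks of size exactly k is (#blocks of size ≥ k) − (#blocks of size ≥ k + 1), so the partition is: 3 block(s) of size 1.
In nonincreasing order the block sizes are [1, 1, 1].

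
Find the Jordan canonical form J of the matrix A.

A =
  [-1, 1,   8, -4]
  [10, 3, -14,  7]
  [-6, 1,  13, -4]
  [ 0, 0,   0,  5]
J_3(5) ⊕ J_1(5)

The characteristic polynomial is
  det(x·I − A) = x^4 - 20*x^3 + 150*x^2 - 500*x + 625 = (x - 5)^4

Eigenvalues and multiplicities (the geometric multiplicity of λ is n − rank(A − λI), which equals the number of Jordan blocks for λ):
  λ = 5: algebraic multiplicity = 4, geometric multiplicity = 2

Determining the block sizes for each eigenvalue:
  λ = 5: with am = 4 and gm = 2, the partition is not yet determined (e.g. several partitions of 4 into 2 parts exist). Let N = A − (5)·I. Computing rank(N^1) = 2, rank(N^2) = 1, rank(N^3) = 0; the number of blocks of size ≥ j is rank(N^{j−1}) − rank(N^j), giving [2, 1, 1]. So we have 1 block(s) of size 3, 1 block(s) of size 1 → block sizes [3, 1]

Assembling the blocks gives a Jordan form
J =
  [5, 1, 0, 0]
  [0, 5, 1, 0]
  [0, 0, 5, 0]
  [0, 0, 0, 5]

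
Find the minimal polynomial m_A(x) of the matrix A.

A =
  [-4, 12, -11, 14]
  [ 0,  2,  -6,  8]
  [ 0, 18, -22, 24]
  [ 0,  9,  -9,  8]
x^2 + 8*x + 16

The characteristic polynomial is χ_A(x) = (x + 4)^4, so the eigenvalues are known. The minimal polynomial is
  m_A(x) = Π_λ (x − λ)^{k_λ}
where k_λ is the size of the *largest* Jordan block for λ (equivalently, the smallest k with (A − λI)^k v = 0 for every generalised eigenvector v of λ).

  λ = -4: largest Jordan block has size 2, contributing (x + 4)^2

So m_A(x) = (x + 4)^2 = x^2 + 8*x + 16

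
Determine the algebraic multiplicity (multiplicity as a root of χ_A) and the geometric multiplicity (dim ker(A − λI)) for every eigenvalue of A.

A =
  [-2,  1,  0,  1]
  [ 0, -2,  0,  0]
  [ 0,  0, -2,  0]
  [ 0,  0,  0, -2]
λ = -2: alg = 4, geom = 3

Step 1 — factor the characteristic polynomial to read off the algebraic multiplicities:
  χ_A(x) = (x + 2)^4

Step 2 — compute geometric multiplicities via the rank-nullity identity g(λ) = n − rank(A − λI):
  rank(A − (-2)·I) = 1, so dim ker(A − (-2)·I) = n − 1 = 3

Summary:
  λ = -2: algebraic multiplicity = 4, geometric multiplicity = 3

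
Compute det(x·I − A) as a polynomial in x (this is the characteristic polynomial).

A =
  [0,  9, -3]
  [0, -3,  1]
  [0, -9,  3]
x^3

Expanding det(x·I − A) (e.g. by cofactor expansion or by noting that A is similar to its Jordan form J, which has the same characteristic polynomial as A) gives
  χ_A(x) = x^3
which factors as x^3. The eigenvalues (with algebraic multiplicities) are λ = 0 with multiplicity 3.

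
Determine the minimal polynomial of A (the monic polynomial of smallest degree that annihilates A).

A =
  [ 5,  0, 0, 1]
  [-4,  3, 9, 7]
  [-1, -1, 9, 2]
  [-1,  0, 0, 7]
x^2 - 12*x + 36

The characteristic polynomial is χ_A(x) = (x - 6)^4, so the eigenvalues are known. The minimal polynomial is
  m_A(x) = Π_λ (x − λ)^{k_λ}
where k_λ is the size of the *largest* Jordan block for λ (equivalently, the smallest k with (A − λI)^k v = 0 for every generalised eigenvector v of λ).

  λ = 6: largest Jordan block has size 2, contributing (x − 6)^2

So m_A(x) = (x - 6)^2 = x^2 - 12*x + 36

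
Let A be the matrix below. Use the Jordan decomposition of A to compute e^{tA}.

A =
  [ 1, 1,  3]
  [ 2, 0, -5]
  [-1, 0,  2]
e^{tA} =
  [-t^2*exp(t)/2 + exp(t), -t^2*exp(t)/2 + t*exp(t), -t^2*exp(t) + 3*t*exp(t)]
  [3*t^2*exp(t)/2 + 2*t*exp(t), 3*t^2*exp(t)/2 - t*exp(t) + exp(t), 3*t^2*exp(t) - 5*t*exp(t)]
  [-t^2*exp(t)/2 - t*exp(t), -t^2*exp(t)/2, -t^2*exp(t) + t*exp(t) + exp(t)]

Strategy: write A = P · J · P⁻¹ where J is a Jordan canonical form, so e^{tA} = P · e^{tJ} · P⁻¹, and e^{tJ} can be computed block-by-block.

A has Jordan form
J =
  [1, 1, 0]
  [0, 1, 1]
  [0, 0, 1]
(up to reordering of blocks).

Per-block formulas:
  For a 3×3 Jordan block J_3(1): exp(t · J_3(1)) = e^(1t)·(I + t·N + (t^2/2)·N^2), where N is the 3×3 nilpotent shift.

After assembling e^{tJ} and conjugating by P, we get:

e^{tA} =
  [-t^2*exp(t)/2 + exp(t), -t^2*exp(t)/2 + t*exp(t), -t^2*exp(t) + 3*t*exp(t)]
  [3*t^2*exp(t)/2 + 2*t*exp(t), 3*t^2*exp(t)/2 - t*exp(t) + exp(t), 3*t^2*exp(t) - 5*t*exp(t)]
  [-t^2*exp(t)/2 - t*exp(t), -t^2*exp(t)/2, -t^2*exp(t) + t*exp(t) + exp(t)]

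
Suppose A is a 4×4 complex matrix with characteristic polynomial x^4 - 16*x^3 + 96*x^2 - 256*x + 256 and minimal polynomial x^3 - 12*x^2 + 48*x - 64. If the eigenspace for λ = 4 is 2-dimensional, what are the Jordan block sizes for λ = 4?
Block sizes for λ = 4: [3, 1]

Step 1 — from the characteristic polynomial, algebraic multiplicity of λ = 4 is 4. From dim ker(A − (4)·I) = 2, there are exactly 2 Jordan blocks for λ = 4.
Step 2 — from the minimal polynomial, the factor (x − 4)^3 tells us the largest block for λ = 4 has size 3.
Step 3 — with total size 4, 2 blocks, and largest block 3, the block sizes (in nonincreasing order) are [3, 1].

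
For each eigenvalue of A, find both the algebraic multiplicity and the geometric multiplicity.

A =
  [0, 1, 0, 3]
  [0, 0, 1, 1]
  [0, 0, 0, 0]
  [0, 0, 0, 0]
λ = 0: alg = 4, geom = 2

Step 1 — factor the characteristic polynomial to read off the algebraic multiplicities:
  χ_A(x) = x^4

Step 2 — compute geometric multiplicities via the rank-nullity identity g(λ) = n − rank(A − λI):
  rank(A − (0)·I) = 2, so dim ker(A − (0)·I) = n − 2 = 2

Summary:
  λ = 0: algebraic multiplicity = 4, geometric multiplicity = 2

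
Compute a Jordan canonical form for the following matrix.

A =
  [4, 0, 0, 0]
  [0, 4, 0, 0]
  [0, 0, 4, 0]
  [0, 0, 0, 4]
J_1(4) ⊕ J_1(4) ⊕ J_1(4) ⊕ J_1(4)

The characteristic polynomial is
  det(x·I − A) = x^4 - 16*x^3 + 96*x^2 - 256*x + 256 = (x - 4)^4

Eigenvalues and multiplicities (the geometric multiplicity of λ is n − rank(A − λI), which equals the number of Jordan blocks for λ):
  λ = 4: algebraic multiplicity = 4, geometric multiplicity = 4

Determining the block sizes for each eigenvalue:
  λ = 4: gm = am = 4, so every block has size 1 → block sizes [1, 1, 1, 1]

Assembling the blocks gives a Jordan form
J =
  [4, 0, 0, 0]
  [0, 4, 0, 0]
  [0, 0, 4, 0]
  [0, 0, 0, 4]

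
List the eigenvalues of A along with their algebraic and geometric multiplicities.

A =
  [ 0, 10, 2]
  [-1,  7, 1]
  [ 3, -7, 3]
λ = 2: alg = 1, geom = 1; λ = 4: alg = 2, geom = 1

Step 1 — factor the characteristic polynomial to read off the algebraic multiplicities:
  χ_A(x) = (x - 4)^2*(x - 2)

Step 2 — compute geometric multiplicities via the rank-nullity identity g(λ) = n − rank(A − λI):
  rank(A − (2)·I) = 2, so dim ker(A − (2)·I) = n − 2 = 1
  rank(A − (4)·I) = 2, so dim ker(A − (4)·I) = n − 2 = 1

Summary:
  λ = 2: algebraic multiplicity = 1, geometric multiplicity = 1
  λ = 4: algebraic multiplicity = 2, geometric multiplicity = 1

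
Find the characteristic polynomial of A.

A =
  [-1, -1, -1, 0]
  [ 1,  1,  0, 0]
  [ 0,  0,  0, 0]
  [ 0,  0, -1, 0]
x^4

Expanding det(x·I − A) (e.g. by cofactor expansion or by noting that A is similar to its Jordan form J, which has the same characteristic polynomial as A) gives
  χ_A(x) = x^4
which factors as x^4. The eigenvalues (with algebraic multiplicities) are λ = 0 with multiplicity 4.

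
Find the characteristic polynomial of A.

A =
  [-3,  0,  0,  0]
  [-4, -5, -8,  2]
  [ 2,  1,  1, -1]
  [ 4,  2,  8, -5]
x^4 + 12*x^3 + 54*x^2 + 108*x + 81

Expanding det(x·I − A) (e.g. by cofactor expansion or by noting that A is similar to its Jordan form J, which has the same characteristic polynomial as A) gives
  χ_A(x) = x^4 + 12*x^3 + 54*x^2 + 108*x + 81
which factors as (x + 3)^4. The eigenvalues (with algebraic multiplicities) are λ = -3 with multiplicity 4.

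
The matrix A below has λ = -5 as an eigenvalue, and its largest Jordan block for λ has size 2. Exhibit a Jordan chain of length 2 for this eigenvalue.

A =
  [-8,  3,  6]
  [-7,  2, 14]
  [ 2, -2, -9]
A Jordan chain for λ = -5 of length 2:
v_1 = (-3, -7, 2)ᵀ
v_2 = (1, 0, 0)ᵀ

Let N = A − (-5)·I. We want v_2 with N^2 v_2 = 0 but N^1 v_2 ≠ 0; then v_{j-1} := N · v_j for j = 2, …, 2.

Pick v_2 = (1, 0, 0)ᵀ.
Then v_1 = N · v_2 = (-3, -7, 2)ᵀ.

Sanity check: (A − (-5)·I) v_1 = (0, 0, 0)ᵀ = 0. ✓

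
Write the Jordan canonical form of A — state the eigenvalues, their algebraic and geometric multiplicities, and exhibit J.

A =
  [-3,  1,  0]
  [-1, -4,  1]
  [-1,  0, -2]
J_3(-3)

The characteristic polynomial is
  det(x·I − A) = x^3 + 9*x^2 + 27*x + 27 = (x + 3)^3

Eigenvalues and multiplicities (the geometric multiplicity of λ is n − rank(A − λI), which equals the number of Jordan blocks for λ):
  λ = -3: algebraic multiplicity = 3, geometric multiplicity = 1

Determining the block sizes for each eigenvalue:
  λ = -3: one block (gm = 1), so the single block has size am = 3 → block sizes [3]

Assembling the blocks gives a Jordan form
J =
  [-3,  1,  0]
  [ 0, -3,  1]
  [ 0,  0, -3]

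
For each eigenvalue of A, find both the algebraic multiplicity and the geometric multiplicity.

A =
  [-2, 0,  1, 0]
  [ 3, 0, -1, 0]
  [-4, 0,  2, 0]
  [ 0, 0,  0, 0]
λ = 0: alg = 4, geom = 2

Step 1 — factor the characteristic polynomial to read off the algebraic multiplicities:
  χ_A(x) = x^4

Step 2 — compute geometric multiplicities via the rank-nullity identity g(λ) = n − rank(A − λI):
  rank(A − (0)·I) = 2, so dim ker(A − (0)·I) = n − 2 = 2

Summary:
  λ = 0: algebraic multiplicity = 4, geometric multiplicity = 2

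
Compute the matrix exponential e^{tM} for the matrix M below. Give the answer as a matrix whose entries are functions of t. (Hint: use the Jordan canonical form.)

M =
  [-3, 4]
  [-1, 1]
e^{tM} =
  [-2*t*exp(-t) + exp(-t), 4*t*exp(-t)]
  [-t*exp(-t), 2*t*exp(-t) + exp(-t)]

Strategy: write M = P · J · P⁻¹ where J is a Jordan canonical form, so e^{tM} = P · e^{tJ} · P⁻¹, and e^{tJ} can be computed block-by-block.

M has Jordan form
J =
  [-1,  1]
  [ 0, -1]
(up to reordering of blocks).

Per-block formulas:
  For a 2×2 Jordan block J_2(-1): exp(t · J_2(-1)) = e^(-1t)·(I + t·N), where N is the 2×2 nilpotent shift.

After assembling e^{tJ} and conjugating by P, we get:

e^{tM} =
  [-2*t*exp(-t) + exp(-t), 4*t*exp(-t)]
  [-t*exp(-t), 2*t*exp(-t) + exp(-t)]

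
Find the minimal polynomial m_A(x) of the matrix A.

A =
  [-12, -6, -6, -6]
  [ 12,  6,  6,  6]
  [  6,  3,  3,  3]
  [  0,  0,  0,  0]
x^2 + 3*x

The characteristic polynomial is χ_A(x) = x^3*(x + 3), so the eigenvalues are known. The minimal polynomial is
  m_A(x) = Π_λ (x − λ)^{k_λ}
where k_λ is the size of the *largest* Jordan block for λ (equivalently, the smallest k with (A − λI)^k v = 0 for every generalised eigenvector v of λ).

  λ = -3: largest Jordan block has size 1, contributing (x + 3)
  λ = 0: largest Jordan block has size 1, contributing (x − 0)

So m_A(x) = x*(x + 3) = x^2 + 3*x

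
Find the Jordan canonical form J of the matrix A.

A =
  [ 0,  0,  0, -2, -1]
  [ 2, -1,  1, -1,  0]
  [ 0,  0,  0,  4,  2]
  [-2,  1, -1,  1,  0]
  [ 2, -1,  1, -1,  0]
J_3(0) ⊕ J_1(0) ⊕ J_1(0)

The characteristic polynomial is
  det(x·I − A) = x^5

Eigenvalues and multiplicities (the geometric multiplicity of λ is n − rank(A − λI), which equals the number of Jordan blocks for λ):
  λ = 0: algebraic multiplicity = 5, geometric multiplicity = 3

Determining the block sizes for each eigenvalue:
  λ = 0: with am = 5 and gm = 3, the partition is not yet determined (e.g. several partitions of 5 into 3 parts exist). Let N = A − (0)·I. Computing rank(N^1) = 2, rank(N^2) = 1, rank(N^3) = 0; the number of blocks of size ≥ j is rank(N^{j−1}) − rank(N^j), giving [3, 1, 1]. So we have 1 block(s) of size 3, 2 block(s) of size 1 → block sizes [3, 1, 1]

Assembling the blocks gives a Jordan form
J =
  [0, 1, 0, 0, 0]
  [0, 0, 1, 0, 0]
  [0, 0, 0, 0, 0]
  [0, 0, 0, 0, 0]
  [0, 0, 0, 0, 0]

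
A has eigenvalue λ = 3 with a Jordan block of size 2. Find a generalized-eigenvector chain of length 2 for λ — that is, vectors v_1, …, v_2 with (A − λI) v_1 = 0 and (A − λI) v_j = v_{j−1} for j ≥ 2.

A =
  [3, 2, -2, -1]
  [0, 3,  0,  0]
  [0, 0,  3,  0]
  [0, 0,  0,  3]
A Jordan chain for λ = 3 of length 2:
v_1 = (2, 0, 0, 0)ᵀ
v_2 = (0, 1, 0, 0)ᵀ

Let N = A − (3)·I. We want v_2 with N^2 v_2 = 0 but N^1 v_2 ≠ 0; then v_{j-1} := N · v_j for j = 2, …, 2.

Pick v_2 = (0, 1, 0, 0)ᵀ.
Then v_1 = N · v_2 = (2, 0, 0, 0)ᵀ.

Sanity check: (A − (3)·I) v_1 = (0, 0, 0, 0)ᵀ = 0. ✓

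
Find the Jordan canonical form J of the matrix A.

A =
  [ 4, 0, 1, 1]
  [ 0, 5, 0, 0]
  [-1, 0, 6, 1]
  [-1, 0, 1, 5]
J_3(5) ⊕ J_1(5)

The characteristic polynomial is
  det(x·I − A) = x^4 - 20*x^3 + 150*x^2 - 500*x + 625 = (x - 5)^4

Eigenvalues and multiplicities (the geometric multiplicity of λ is n − rank(A − λI), which equals the number of Jordan blocks for λ):
  λ = 5: algebraic multiplicity = 4, geometric multiplicity = 2

Determining the block sizes for each eigenvalue:
  λ = 5: with am = 4 and gm = 2, the partition is not yet determined (e.g. several partitions of 4 into 2 parts exist). Let N = A − (5)·I. Computing rank(N^1) = 2, rank(N^2) = 1, rank(N^3) = 0; the number of blocks of size ≥ j is rank(N^{j−1}) − rank(N^j), giving [2, 1, 1]. So we have 1 block(s) of size 3, 1 block(s) of size 1 → block sizes [3, 1]

Assembling the blocks gives a Jordan form
J =
  [5, 1, 0, 0]
  [0, 5, 1, 0]
  [0, 0, 5, 0]
  [0, 0, 0, 5]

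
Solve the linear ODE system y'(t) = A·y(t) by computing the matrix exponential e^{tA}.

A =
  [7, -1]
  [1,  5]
e^{tA} =
  [t*exp(6*t) + exp(6*t), -t*exp(6*t)]
  [t*exp(6*t), -t*exp(6*t) + exp(6*t)]

Strategy: write A = P · J · P⁻¹ where J is a Jordan canonical form, so e^{tA} = P · e^{tJ} · P⁻¹, and e^{tJ} can be computed block-by-block.

A has Jordan form
J =
  [6, 1]
  [0, 6]
(up to reordering of blocks).

Per-block formulas:
  For a 2×2 Jordan block J_2(6): exp(t · J_2(6)) = e^(6t)·(I + t·N), where N is the 2×2 nilpotent shift.

After assembling e^{tJ} and conjugating by P, we get:

e^{tA} =
  [t*exp(6*t) + exp(6*t), -t*exp(6*t)]
  [t*exp(6*t), -t*exp(6*t) + exp(6*t)]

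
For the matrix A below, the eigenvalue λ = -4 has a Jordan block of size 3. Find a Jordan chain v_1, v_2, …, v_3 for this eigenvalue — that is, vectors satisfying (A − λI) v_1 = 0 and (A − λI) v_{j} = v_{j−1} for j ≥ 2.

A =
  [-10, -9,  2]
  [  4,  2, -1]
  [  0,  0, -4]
A Jordan chain for λ = -4 of length 3:
v_1 = (-3, 2, 0)ᵀ
v_2 = (2, -1, 0)ᵀ
v_3 = (0, 0, 1)ᵀ

Let N = A − (-4)·I. We want v_3 with N^3 v_3 = 0 but N^2 v_3 ≠ 0; then v_{j-1} := N · v_j for j = 3, …, 2.

Pick v_3 = (0, 0, 1)ᵀ.
Then v_2 = N · v_3 = (2, -1, 0)ᵀ.
Then v_1 = N · v_2 = (-3, 2, 0)ᵀ.

Sanity check: (A − (-4)·I) v_1 = (0, 0, 0)ᵀ = 0. ✓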